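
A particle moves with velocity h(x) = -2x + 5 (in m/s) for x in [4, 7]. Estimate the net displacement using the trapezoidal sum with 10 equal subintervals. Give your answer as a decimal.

Δx = (7 − 4)/10 = 0.3.
h(4) = -3, h(4.3) = -3.6, h(4.6) = -4.2, h(4.9) = -4.8, h(5.2) = -5.4, h(5.5) = -6, h(5.8) = -6.6, h(6.1) = -7.2, h(6.4) = -7.8, h(6.7) = -8.4, h(7) = -9.
T_10 = (Δx/2)·[h(x_0) + 2h(x_1) + ... + 2h(x_{9}) + h(x_10)].
Sum = -18.

-18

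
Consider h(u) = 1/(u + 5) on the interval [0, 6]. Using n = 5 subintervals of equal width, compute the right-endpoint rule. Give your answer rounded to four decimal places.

0.7268

Δu = (6 − 0)/5 = 1.2.
Right endpoints: 1.2, 2.4, 3.6, 4.8, 6.
h(1.2) = 5/31, h(2.4) = 5/37, h(3.6) = 5/43, h(4.8) = 5/49, h(6) = 1/11.
Sum = Δu · [h(1.2) + h(2.4) + h(3.6) + h(4.8) + h(6)].
Sum ≈ 0.7268.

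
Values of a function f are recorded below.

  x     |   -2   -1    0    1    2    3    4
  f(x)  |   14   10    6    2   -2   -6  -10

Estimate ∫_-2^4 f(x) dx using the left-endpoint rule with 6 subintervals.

24

Δx = 1.
Sum = 1·[14 + 10 + 6 + 2 + (-2) + (-6)] = 24.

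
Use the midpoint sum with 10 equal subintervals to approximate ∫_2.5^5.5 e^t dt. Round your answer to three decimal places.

Δt = (5.5 − 2.5)/10 = 0.3.
Midpoints: 2.65, 2.95, 3.25, 3.55, 3.85, 4.15, 4.45, 4.75, 5.05, 5.35.
f(2.65) ≈ 14.154, f(2.95) ≈ 19.106, f(3.25) ≈ 25.790, f(3.55) ≈ 34.813, f(3.85) ≈ 46.993, f(4.15) ≈ 63.434, f(4.45) ≈ 85.627, f(4.75) ≈ 115.584, f(5.05) ≈ 156.022, f(5.35) ≈ 210.608.
Sum = Δt · [f(2.65) + f(2.95) + f(3.25) + ...].
Sum ≈ 231.640.

231.640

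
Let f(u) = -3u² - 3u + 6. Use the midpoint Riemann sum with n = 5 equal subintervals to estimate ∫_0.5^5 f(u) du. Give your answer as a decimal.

Δu = (5 − 0.5)/5 = 0.9.
Midpoints: 0.95, 1.85, 2.75, 3.65, 4.55.
f(0.95) = 0.4425, f(1.85) = -9.8175, f(2.75) = -24.9375, f(3.65) = -44.9175, f(4.55) = -69.7575.
Sum = Δu · [f(0.95) + f(1.85) + f(2.75) + f(3.65) + f(4.55)].
Sum = -134.08875.

-134.08875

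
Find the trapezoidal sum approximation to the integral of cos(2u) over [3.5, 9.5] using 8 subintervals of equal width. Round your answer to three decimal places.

Δu = (9.5 − 3.5)/8 = 0.75.
f(3.5) ≈ 0.754, f(4.25) ≈ -0.602, f(5) ≈ -0.839, f(5.75) ≈ 0.483, f(6.5) ≈ 0.907, f(7.25) ≈ -0.355, f(8) ≈ -0.958, f(8.75) ≈ 0.219, f(9.5) ≈ 0.989.
T_8 = (Δu/2)·[f(u_0) + 2f(u_1) + ... + 2f(u_{7}) + f(u_8)].
Sum ≈ -0.204.

-0.204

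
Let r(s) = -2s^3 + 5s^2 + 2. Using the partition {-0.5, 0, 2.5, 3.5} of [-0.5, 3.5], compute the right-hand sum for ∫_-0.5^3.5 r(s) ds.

-16.5

Subinterval widths: 0.5, 2.5, 1.
Right endpoints: 0, 2.5, 3.5.
r(0) = 2, r(2.5) = 2, r(3.5) = -22.5.
Sum = Σ Δs_i · r(s_i).
Sum = -16.5.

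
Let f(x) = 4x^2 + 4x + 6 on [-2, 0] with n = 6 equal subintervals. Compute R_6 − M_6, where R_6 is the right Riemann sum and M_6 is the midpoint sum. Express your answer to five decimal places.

R_6 ≈ 13.4814815.
M_6 ≈ 14.5925926.
R_6 − M_6 ≈ -1.11111.

-1.11111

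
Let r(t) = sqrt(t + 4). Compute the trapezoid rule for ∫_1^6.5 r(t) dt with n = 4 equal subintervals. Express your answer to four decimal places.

Δt = (6.5 − 1)/4 = 1.375.
r(1) ≈ 2.2361, r(2.375) ≈ 2.5249, r(3.75) ≈ 2.7839, r(5.125) ≈ 3.0208, r(6.5) ≈ 3.2404.
T_4 = (Δt/2)·[r(t_0) + 2r(t_1) + 2r(t_2) + 2r(t_3) + r(t_4)].
Sum ≈ 15.2181.

15.2181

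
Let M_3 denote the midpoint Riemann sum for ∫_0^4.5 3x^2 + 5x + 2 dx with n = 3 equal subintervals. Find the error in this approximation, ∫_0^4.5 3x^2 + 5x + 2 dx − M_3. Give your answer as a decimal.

Exact integral: ∫_0^4.5 f(x) dx = 150.75.
M_3 = 148.21875.
Error = 150.75 − 148.21875 = 2.53125.

2.53125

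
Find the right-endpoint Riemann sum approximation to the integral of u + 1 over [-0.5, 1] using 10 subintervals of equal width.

1.9875

Δu = (1 − (-0.5))/10 = 0.15.
Right endpoints: -0.35, -0.2, -0.05, 0.1, 0.25, 0.4, 0.55, 0.7, 0.85, 1.
f(-0.35) = 0.65, f(-0.2) = 0.8, f(-0.05) = 0.95, f(0.1) = 1.1, f(0.25) = 1.25, f(0.4) = 1.4, f(0.55) = 1.55, f(0.7) = 1.7, f(0.85) = 1.85, f(1) = 2.
Sum = Δu · [f(-0.35) + f(-0.2) + f(-0.05) + ...].
Sum = 1.9875.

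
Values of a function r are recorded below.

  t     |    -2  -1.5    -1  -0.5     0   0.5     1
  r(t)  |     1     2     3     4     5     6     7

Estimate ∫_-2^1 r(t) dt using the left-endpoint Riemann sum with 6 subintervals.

10.5

Δt = 0.5.
Sum = 0.5·[1 + 2 + 3 + 4 + 5 + 6] = 10.5.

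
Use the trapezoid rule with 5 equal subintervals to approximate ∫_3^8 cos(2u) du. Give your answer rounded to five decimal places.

Δu = (8 − 3)/5 = 1.
f(3) ≈ 0.96017, f(4) ≈ -0.14550, f(5) ≈ -0.83907, f(6) ≈ 0.84385, f(7) ≈ 0.13674, f(8) ≈ -0.95766.
T_5 = (Δu/2)·[f(u_0) + 2f(u_1) + ... + 2f(u_{4}) + f(u_5)].
Sum ≈ -0.00272.

-0.00272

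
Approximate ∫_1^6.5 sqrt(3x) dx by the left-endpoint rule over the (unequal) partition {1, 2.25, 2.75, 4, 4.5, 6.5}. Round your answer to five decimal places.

16.13497

Subinterval widths: 1.25, 0.5, 1.25, 0.5, 2.
Left endpoints: 1, 2.25, 2.75, 4, 4.5.
f(1) ≈ 1.73205, f(2.25) ≈ 2.59808, f(2.75) ≈ 2.87228, f(4) ≈ 3.46410, f(4.5) ≈ 3.67423.
Sum = Σ Δx_i · f(x_i).
Sum ≈ 16.13497.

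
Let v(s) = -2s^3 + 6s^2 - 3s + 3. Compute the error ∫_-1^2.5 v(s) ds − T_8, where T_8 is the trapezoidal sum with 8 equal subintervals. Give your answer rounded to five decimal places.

-0.16748

Exact integral: ∫_-1^2.5 v(s) ds = 16.84375.
T_8 ≈ 17.0112305.
Error ≈ 16.84375 − 17.0112305 ≈ -0.16748.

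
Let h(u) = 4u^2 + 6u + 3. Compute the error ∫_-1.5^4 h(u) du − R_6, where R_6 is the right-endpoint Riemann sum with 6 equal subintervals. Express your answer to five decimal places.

Exact integral: ∫_-1.5^4 h(u) du ≈ 147.5833333.
R_6 ≈ 190.9976852.
Error ≈ 147.5833333 − 190.9976852 ≈ -43.41435.

-43.41435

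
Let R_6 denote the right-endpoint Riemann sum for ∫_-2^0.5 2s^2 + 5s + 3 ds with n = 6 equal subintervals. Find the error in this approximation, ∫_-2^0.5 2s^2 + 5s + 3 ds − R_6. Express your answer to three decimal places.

Exact integral: ∫_-2^0.5 f(s) ds ≈ 3.54167.
R_6 ≈ 4.72801.
Error ≈ 3.54167 − 4.72801 ≈ -1.186.

-1.186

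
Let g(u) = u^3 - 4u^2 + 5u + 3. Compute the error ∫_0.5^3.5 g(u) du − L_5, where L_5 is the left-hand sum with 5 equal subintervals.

2.565

Exact integral: ∫_0.5^3.5 g(u) du = 19.5.
L_5 = 16.935.
Error = 19.5 − 16.935 = 2.565.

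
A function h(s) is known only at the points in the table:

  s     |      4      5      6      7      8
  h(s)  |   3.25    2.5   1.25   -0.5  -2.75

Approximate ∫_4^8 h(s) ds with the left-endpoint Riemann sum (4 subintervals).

Δs = 1.
Sum = 1·[3.25 + 2.5 + 1.25 + (-0.5)] = 6.5.

6.5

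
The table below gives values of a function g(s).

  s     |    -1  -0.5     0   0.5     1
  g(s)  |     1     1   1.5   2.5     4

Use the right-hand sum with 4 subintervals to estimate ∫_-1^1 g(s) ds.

4.5

Δs = 0.5.
Sum = 0.5·[1 + 1.5 + 2.5 + 4] = 4.5.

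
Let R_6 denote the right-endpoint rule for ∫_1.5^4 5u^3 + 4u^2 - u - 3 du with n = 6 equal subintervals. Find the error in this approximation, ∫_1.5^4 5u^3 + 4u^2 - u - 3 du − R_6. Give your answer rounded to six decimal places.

Exact integral: ∫_1.5^4 f(u) du ≈ 380.13020833.
R_6 ≈ 457.49204282.
Error ≈ 380.13020833 − 457.49204282 ≈ -77.361834.

-77.361834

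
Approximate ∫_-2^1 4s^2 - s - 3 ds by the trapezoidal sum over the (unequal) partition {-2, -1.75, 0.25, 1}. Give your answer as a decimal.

Subinterval widths: 0.25, 2, 0.75.
f(-2) = 15, f(-1.75) = 11, f(0.25) = -3, f(1) = 0.
On each subinterval the trapezoid contributes (Δs_i/2)·[f(s_{i-1}) + f(s_i)].
Sum = 10.125.

10.125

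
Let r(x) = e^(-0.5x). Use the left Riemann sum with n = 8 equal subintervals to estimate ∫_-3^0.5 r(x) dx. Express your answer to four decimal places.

Δx = (0.5 − (-3))/8 = 0.4375.
Left endpoints: -3, -2.5625, -2.125, -1.6875, -1.25, -0.8125, -0.375, 0.0625.
r(-3) ≈ 4.4817, r(-2.5625) ≈ 3.6011, r(-2.125) ≈ 2.8936, r(-1.6875) ≈ 2.3251, r(-1.25) ≈ 1.8682, r(-0.8125) ≈ 1.5012, r(-0.375) ≈ 1.2062, r(0.0625) ≈ 0.9692.
Sum = Δx · [r(-3) + r(-2.5625) + r(-2.125) + ...].
Sum ≈ 8.2453.

8.2453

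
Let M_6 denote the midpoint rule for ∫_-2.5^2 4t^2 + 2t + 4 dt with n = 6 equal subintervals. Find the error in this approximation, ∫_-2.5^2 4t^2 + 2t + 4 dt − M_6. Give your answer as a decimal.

0.84375

Exact integral: ∫_-2.5^2 f(t) dt = 47.25.
M_6 = 46.40625.
Error = 47.25 − 46.40625 = 0.84375.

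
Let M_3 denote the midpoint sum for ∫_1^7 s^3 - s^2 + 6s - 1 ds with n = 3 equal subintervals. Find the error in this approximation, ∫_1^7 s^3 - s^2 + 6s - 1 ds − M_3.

Exact integral: ∫_1^7 f(s) ds = 624.
M_3 = 602.
Error = 624 − 602 = 22.

22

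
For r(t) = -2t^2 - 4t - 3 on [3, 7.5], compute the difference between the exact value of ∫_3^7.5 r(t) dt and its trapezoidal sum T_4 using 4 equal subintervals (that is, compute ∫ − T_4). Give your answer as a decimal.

1.8984375

Exact integral: ∫_3^7.5 r(t) dt = -371.25.
T_4 = -373.1484375.
Error = -371.25 − (-373.1484375) = 1.8984375.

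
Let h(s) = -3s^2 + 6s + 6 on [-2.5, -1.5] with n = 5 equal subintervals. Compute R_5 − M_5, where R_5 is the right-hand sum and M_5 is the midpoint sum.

1.77

R_5 = -16.47.
M_5 = -18.24.
R_5 − M_5 = 1.77.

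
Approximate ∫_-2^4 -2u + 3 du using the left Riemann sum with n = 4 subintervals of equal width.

15

Δu = (4 − (-2))/4 = 1.5.
Left endpoints: -2, -0.5, 1, 2.5.
f(-2) = 7, f(-0.5) = 4, f(1) = 1, f(2.5) = -2.
Sum = Δu · [f(-2) + f(-0.5) + f(1) + f(2.5)].
Sum = 15.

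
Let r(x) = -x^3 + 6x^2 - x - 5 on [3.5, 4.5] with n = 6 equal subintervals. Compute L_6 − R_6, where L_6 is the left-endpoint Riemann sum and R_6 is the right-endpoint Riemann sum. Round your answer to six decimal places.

L_6 ≈ 22.57638889.
R_6 ≈ 22.36805556.
L_6 − R_6 ≈ 0.208333.

0.208333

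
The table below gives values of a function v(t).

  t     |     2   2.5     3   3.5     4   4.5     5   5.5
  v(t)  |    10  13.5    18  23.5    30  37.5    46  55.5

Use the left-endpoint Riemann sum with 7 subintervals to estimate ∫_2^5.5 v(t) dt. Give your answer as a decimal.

Δt = 0.5.
Sum = 0.5·[10 + 13.5 + 18 + 23.5 + 30 + 37.5 + 46] = 89.25.

89.25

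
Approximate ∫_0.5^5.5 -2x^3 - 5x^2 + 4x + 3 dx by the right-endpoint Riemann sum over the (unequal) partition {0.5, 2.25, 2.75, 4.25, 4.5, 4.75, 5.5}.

-917.796875

Subinterval widths: 1.75, 0.5, 1.5, 0.25, 0.25, 0.75.
Right endpoints: 2.25, 2.75, 4.25, 4.5, 4.75, 5.5.
f(2.25) = -36.09375, f(2.75) = -65.40625, f(4.25) = -223.84375, f(4.5) = -262.5, f(4.75) = -305.15625, f(5.5) = -459.
Sum = Σ Δx_i · f(x_i).
Sum = -917.796875.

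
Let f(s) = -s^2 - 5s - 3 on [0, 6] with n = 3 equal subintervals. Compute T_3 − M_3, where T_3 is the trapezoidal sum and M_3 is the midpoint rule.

-6

T_3 = -184.
M_3 = -178.
T_3 − M_3 = -6.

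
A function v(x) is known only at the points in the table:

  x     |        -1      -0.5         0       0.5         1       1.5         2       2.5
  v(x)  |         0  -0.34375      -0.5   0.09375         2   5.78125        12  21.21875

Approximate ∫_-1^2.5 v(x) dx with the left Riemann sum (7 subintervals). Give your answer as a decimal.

Δx = 0.5.
Sum = 0.5·[0 + (-0.34375) + (-0.5) + 0.09375 + 2 + 5.78125 + 12] = 9.515625.

9.515625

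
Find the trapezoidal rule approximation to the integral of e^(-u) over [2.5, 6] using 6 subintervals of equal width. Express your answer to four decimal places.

0.0819

Δu = (6 − 2.5)/6 = 7/12.
f(2.5) ≈ 0.0821, f(37/12) ≈ 0.0458, f(11/3) ≈ 0.0256, f(4.25) ≈ 0.0143, f(29/6) ≈ 0.0080, f(65/12) ≈ 0.0044, f(6) ≈ 0.0025.
T_6 = (Δu/2)·[f(u_0) + 2f(u_1) + ... + 2f(u_{5}) + f(u_6)].
Sum ≈ 0.0819.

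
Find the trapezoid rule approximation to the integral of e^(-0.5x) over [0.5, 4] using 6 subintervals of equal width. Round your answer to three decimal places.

Δx = (4 − 0.5)/6 = 7/12.
f(0.5) ≈ 0.779, f(13/12) ≈ 0.582, f(5/3) ≈ 0.435, f(2.25) ≈ 0.325, f(17/6) ≈ 0.243, f(41/12) ≈ 0.181, f(4) ≈ 0.135.
T_6 = (Δx/2)·[f(x_0) + 2f(x_1) + ... + 2f(x_{5}) + f(x_6)].
Sum ≈ 1.296.

1.296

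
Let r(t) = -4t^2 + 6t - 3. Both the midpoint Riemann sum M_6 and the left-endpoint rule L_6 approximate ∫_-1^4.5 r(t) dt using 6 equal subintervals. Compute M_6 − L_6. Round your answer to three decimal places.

M_6 ≈ -80.04282.
L_6 ≈ -64.49769.
M_6 − L_6 ≈ -15.545.

-15.545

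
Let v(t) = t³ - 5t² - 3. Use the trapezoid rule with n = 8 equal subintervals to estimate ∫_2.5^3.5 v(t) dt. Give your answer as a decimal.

Δt = (3.5 − 2.5)/8 = 0.125.
v(2.5) = -18.625, v(2.625) = -9915/512, v(2.75) = -20.015625, v(2.875) = -10529/512, v(3) = -21, v(3.125) = -10911/512, v(3.25) = -21.484375, v(3.375) = -11013/512, v(3.5) = -21.375.
T_8 = (Δt/2)·[v(t_0) + 2v(t_1) + ... + 2v(t_{7}) + v(t_8)].
Sum = -20.65625.

-20.65625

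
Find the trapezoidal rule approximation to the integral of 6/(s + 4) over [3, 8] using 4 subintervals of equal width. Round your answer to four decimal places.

3.2445

Δs = (8 − 3)/4 = 1.25.
f(3) = 6/7, f(4.25) = 8/11, f(5.5) = 12/19, f(6.75) = 24/43, f(8) = 0.5.
T_4 = (Δs/2)·[f(s_0) + 2f(s_1) + 2f(s_2) + 2f(s_3) + f(s_4)].
Sum ≈ 3.2445.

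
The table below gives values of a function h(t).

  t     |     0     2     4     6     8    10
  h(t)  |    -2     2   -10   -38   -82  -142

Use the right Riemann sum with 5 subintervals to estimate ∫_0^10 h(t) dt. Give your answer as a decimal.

Δt = 2.
Sum = 2·[2 + (-10) + (-38) + (-82) + (-142)] = -540.

-540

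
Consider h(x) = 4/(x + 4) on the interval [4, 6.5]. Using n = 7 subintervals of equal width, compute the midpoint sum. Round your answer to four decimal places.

1.0876

Δx = (6.5 − 4)/7 = 5/14.
Midpoints: 117/28, 127/28, 137/28, 5.25, 157/28, 167/28, 177/28.
h(117/28) = 112/229, h(127/28) = 112/239, h(137/28) = 112/249, h(5.25) = 16/37, h(157/28) = 112/269, h(167/28) = 112/279, h(177/28) = 112/289.
Sum = Δx · [h(117/28) + h(127/28) + h(137/28) + ...].
Sum ≈ 1.0876.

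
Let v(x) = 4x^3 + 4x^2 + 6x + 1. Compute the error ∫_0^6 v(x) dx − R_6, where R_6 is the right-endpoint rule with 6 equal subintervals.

Exact integral: ∫_0^6 v(x) dx = 1698.
R_6 = 2260.
Error = 1698 − 2260 = -562.

-562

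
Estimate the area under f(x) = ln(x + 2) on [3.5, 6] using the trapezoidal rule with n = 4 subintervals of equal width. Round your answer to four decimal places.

4.7576

Δx = (6 − 3.5)/4 = 0.625.
f(3.5) ≈ 1.7047, f(4.125) ≈ 1.8124, f(4.75) ≈ 1.9095, f(5.375) ≈ 1.9981, f(6) ≈ 2.0794.
T_4 = (Δx/2)·[f(x_0) + 2f(x_1) + 2f(x_2) + 2f(x_3) + f(x_4)].
Sum ≈ 4.7576.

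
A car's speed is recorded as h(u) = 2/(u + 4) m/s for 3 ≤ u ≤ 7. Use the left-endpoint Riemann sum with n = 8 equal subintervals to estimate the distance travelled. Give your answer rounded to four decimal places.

Δu = (7 − 3)/8 = 0.5.
Left endpoints: 3, 3.5, 4, 4.5, 5, 5.5, 6, 6.5.
h(3) = 2/7, h(3.5) = 4/15, h(4) = 0.25, h(4.5) = 4/17, h(5) = 2/9, h(5.5) = 4/19, h(6) = 0.2, h(6.5) = 4/21.
Sum = Δu · [h(3) + h(3.5) + h(4) + ...].
Sum ≈ 0.9304.

0.9304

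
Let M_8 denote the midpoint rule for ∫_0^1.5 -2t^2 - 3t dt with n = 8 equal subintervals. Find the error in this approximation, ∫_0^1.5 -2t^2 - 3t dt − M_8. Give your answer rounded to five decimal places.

-0.00879

Exact integral: ∫_0^1.5 f(t) dt = -5.625.
M_8 ≈ -5.6162109.
Error ≈ -5.625 − (-5.6162109) ≈ -0.00879.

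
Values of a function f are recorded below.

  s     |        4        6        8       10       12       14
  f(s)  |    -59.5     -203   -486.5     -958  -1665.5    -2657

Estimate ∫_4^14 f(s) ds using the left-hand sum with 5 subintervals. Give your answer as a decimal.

-6745

Δs = 2.
Sum = 2·[(-59.5) + (-203) + (-486.5) + (-958) + (-1665.5)] = -6745.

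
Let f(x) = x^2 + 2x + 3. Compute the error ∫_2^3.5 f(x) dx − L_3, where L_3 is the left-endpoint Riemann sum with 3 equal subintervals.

2.75

Exact integral: ∫_2^3.5 f(x) dx = 24.375.
L_3 = 21.625.
Error = 24.375 − 21.625 = 2.75.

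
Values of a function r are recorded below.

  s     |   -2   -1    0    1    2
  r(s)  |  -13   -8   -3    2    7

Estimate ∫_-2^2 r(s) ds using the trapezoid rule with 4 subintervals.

-12

Δs = 1.
T_4 = (1/2)·[(-13) + 2·(-8) + 2·(-3) + 2·2 + 7] = -12.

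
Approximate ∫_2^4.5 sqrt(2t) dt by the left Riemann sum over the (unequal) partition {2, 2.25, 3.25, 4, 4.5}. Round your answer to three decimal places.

5.948

Subinterval widths: 0.25, 1, 0.75, 0.5.
Left endpoints: 2, 2.25, 3.25, 4.
f(2) ≈ 2.000, f(2.25) ≈ 2.121, f(3.25) ≈ 2.550, f(4) ≈ 2.828.
Sum = Σ Δt_i · f(t_i).
Sum ≈ 5.948.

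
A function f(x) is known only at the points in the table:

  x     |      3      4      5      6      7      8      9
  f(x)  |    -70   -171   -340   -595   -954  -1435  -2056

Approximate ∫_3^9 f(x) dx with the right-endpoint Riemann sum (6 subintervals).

-5551

Δx = 1.
Sum = 1·[(-171) + (-340) + (-595) + (-954) + (-1435) + (-2056)] = -5551.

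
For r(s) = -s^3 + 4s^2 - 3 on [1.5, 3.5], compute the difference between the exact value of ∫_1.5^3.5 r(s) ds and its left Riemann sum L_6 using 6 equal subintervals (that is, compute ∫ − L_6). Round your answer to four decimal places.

Exact integral: ∫_1.5^3.5 r(s) ds ≈ 10.416667.
L_6 ≈ 10.203704.
Error ≈ 10.416667 − 10.203704 ≈ 0.2130.

0.2130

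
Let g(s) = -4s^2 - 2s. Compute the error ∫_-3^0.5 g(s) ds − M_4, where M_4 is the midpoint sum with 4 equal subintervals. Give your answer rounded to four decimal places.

Exact integral: ∫_-3^0.5 g(s) ds ≈ -27.416667.
M_4 = -26.5234375.
Error ≈ -27.416667 − (-26.5234375) ≈ -0.8932.

-0.8932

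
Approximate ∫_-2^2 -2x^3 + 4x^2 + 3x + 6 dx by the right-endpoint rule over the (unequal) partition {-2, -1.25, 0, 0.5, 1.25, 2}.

39

Subinterval widths: 0.75, 1.25, 0.5, 0.75, 0.75.
Right endpoints: -1.25, 0, 0.5, 1.25, 2.
f(-1.25) = 12.40625, f(0) = 6, f(0.5) = 8.25, f(1.25) = 12.09375, f(2) = 12.
Sum = Σ Δx_i · f(x_i).
Sum = 39.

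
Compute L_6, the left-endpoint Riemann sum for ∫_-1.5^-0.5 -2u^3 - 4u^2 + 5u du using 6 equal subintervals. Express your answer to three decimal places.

Δu = (-0.5 − (-1.5))/6 = 1/6.
Left endpoints: -1.5, -4/3, -7/6, -1, -5/6, -2/3.
f(-1.5) = -9.75, f(-4/3) = -244/27, f(-7/6) = -875/108, f(-1) = -7, f(-5/6) = -625/108, f(-2/3) = -122/27.
Sum = Δu · [f(-1.5) + f(-4/3) + f(-7/6) + ...].
Sum ≈ -7.366.

-7.366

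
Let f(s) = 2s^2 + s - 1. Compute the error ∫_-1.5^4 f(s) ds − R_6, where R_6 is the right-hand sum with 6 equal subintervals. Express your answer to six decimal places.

Exact integral: ∫_-1.5^4 f(s) ds ≈ 46.29166667.
R_6 ≈ 62.95717593.
Error ≈ 46.29166667 − 62.95717593 ≈ -16.665509.

-16.665509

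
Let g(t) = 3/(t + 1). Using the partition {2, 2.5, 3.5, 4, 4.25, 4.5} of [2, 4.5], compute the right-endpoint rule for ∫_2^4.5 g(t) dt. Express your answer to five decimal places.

Subinterval widths: 0.5, 1, 0.5, 0.25, 0.25.
Right endpoints: 2.5, 3.5, 4, 4.25, 4.5.
g(2.5) = 6/7, g(3.5) = 2/3, g(4) = 0.6, g(4.25) = 4/7, g(4.5) = 6/11.
Sum = Σ Δt_i · g(t_i).
Sum ≈ 1.67446.

1.67446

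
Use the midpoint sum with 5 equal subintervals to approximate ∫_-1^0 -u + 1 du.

1.5

Δu = (0 − (-1))/5 = 0.2.
Midpoints: -0.9, -0.7, -0.5, -0.3, -0.1.
f(-0.9) = 1.9, f(-0.7) = 1.7, f(-0.5) = 1.5, f(-0.3) = 1.3, f(-0.1) = 1.1.
Sum = Δu · [f(-0.9) + f(-0.7) + f(-0.5) + f(-0.3) + f(-0.1)].
Sum = 1.5.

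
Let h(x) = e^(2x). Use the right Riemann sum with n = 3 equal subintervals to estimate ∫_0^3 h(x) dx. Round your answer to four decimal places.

Δx = (3 − 0)/3 = 1.
Right endpoints: 1, 2, 3.
h(1) ≈ 7.3891, h(2) ≈ 54.5982, h(3) ≈ 403.4288.
Sum = Δx · [h(1) + h(2) + h(3)].
Sum ≈ 465.4160.

465.4160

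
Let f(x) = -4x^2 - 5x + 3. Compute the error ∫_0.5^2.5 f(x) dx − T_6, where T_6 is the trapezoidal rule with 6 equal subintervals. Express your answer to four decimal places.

Exact integral: ∫_0.5^2.5 f(x) dx ≈ -29.666667.
T_6 ≈ -29.814815.
Error ≈ -29.666667 − (-29.814815) ≈ 0.1481.

0.1481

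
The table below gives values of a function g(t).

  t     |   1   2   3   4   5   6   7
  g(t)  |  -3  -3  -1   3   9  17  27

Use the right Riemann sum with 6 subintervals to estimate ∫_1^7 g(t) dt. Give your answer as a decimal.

52

Δt = 1.
Sum = 1·[(-3) + (-1) + 3 + 9 + 17 + 27] = 52.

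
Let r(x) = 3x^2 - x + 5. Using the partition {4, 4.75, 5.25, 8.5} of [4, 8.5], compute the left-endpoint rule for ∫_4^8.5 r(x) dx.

338.640625

Subinterval widths: 0.75, 0.5, 3.25.
Left endpoints: 4, 4.75, 5.25.
r(4) = 49, r(4.75) = 67.9375, r(5.25) = 82.4375.
Sum = Σ Δx_i · r(x_i).
Sum = 338.640625.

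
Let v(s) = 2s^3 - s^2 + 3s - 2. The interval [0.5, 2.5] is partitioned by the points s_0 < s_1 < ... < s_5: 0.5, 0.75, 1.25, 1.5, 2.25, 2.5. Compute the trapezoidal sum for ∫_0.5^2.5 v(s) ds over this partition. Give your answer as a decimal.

Subinterval widths: 0.25, 0.5, 0.25, 0.75, 0.25.
v(0.5) = -0.5, v(0.75) = 0.53125, v(1.25) = 4.09375, v(1.5) = 7, v(2.25) = 22.46875, v(2.5) = 30.5.
On each subinterval the trapezoid contributes (Δs_i/2)·[v(s_{i-1}) + v(s_i)].
Sum = 20.21875.

20.21875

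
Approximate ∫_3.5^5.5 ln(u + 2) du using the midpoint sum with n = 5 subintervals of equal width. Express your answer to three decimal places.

Δu = (5.5 − 3.5)/5 = 0.4.
Midpoints: 3.7, 4.1, 4.5, 4.9, 5.3.
f(3.7) ≈ 1.740, f(4.1) ≈ 1.808, f(4.5) ≈ 1.872, f(4.9) ≈ 1.932, f(5.3) ≈ 1.988.
Sum = Δu · [f(3.7) + f(4.1) + f(4.5) + f(4.9) + f(5.3)].
Sum ≈ 3.736.

3.736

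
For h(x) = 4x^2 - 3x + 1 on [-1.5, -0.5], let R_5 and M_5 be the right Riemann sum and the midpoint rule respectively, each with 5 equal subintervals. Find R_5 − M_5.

R_5 = 7.26.
M_5 = 8.32.
R_5 − M_5 = -1.06.

-1.06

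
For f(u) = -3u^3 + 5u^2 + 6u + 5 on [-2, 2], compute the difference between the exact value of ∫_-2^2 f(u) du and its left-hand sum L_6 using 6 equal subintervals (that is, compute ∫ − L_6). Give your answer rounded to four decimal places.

Exact integral: ∫_-2^2 f(u) du ≈ 46.666667.
L_6 ≈ 56.148148.
Error ≈ 46.666667 − 56.148148 ≈ -9.4815.

-9.4815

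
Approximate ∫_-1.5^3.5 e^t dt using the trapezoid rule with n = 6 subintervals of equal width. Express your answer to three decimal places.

Δt = (3.5 − (-1.5))/6 = 5/6.
f(-1.5) ≈ 0.223, f(-2/3) ≈ 0.513, f(1/6) ≈ 1.181, f(1) ≈ 2.718, f(11/6) ≈ 6.255, f(8/3) ≈ 14.392, f(3.5) ≈ 33.115.
T_6 = (Δt/2)·[f(t_0) + 2f(t_1) + ... + 2f(t_{5}) + f(t_6)].
Sum ≈ 34.774.

34.774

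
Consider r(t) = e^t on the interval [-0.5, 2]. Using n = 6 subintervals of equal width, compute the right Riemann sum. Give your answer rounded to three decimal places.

Δt = (2 − (-0.5))/6 = 5/12.
Right endpoints: -1/12, 1/3, 0.75, 7/6, 19/12, 2.
r(-1/12) ≈ 0.920, r(1/3) ≈ 1.396, r(0.75) ≈ 2.117, r(7/6) ≈ 3.211, r(19/12) ≈ 4.871, r(2) ≈ 7.389.
Sum = Δt · [r(-1/12) + r(1/3) + r(0.75) + ...].
Sum ≈ 8.293.

8.293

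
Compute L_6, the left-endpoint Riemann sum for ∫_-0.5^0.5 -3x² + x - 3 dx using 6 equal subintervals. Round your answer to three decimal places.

-3.347

Δx = (0.5 − (-0.5))/6 = 1/6.
Left endpoints: -0.5, -1/3, -1/6, 0, 1/6, 1/3.
f(-0.5) = -4.25, f(-1/3) = -11/3, f(-1/6) = -3.25, f(0) = -3, f(1/6) = -35/12, f(1/3) = -3.
Sum = Δx · [f(-0.5) + f(-1/3) + f(-1/6) + ...].
Sum ≈ -3.347.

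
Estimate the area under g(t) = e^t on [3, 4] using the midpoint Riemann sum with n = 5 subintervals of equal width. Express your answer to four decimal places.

34.4552

Δt = (4 − 3)/5 = 0.2.
Midpoints: 3.1, 3.3, 3.5, 3.7, 3.9.
g(3.1) ≈ 22.1980, g(3.3) ≈ 27.1126, g(3.5) ≈ 33.1155, g(3.7) ≈ 40.4473, g(3.9) ≈ 49.4024.
Sum = Δt · [g(3.1) + g(3.3) + g(3.5) + g(3.7) + g(3.9)].
Sum ≈ 34.4552.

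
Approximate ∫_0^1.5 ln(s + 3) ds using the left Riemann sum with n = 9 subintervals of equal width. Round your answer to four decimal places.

1.9385

Δs = (1.5 − 0)/9 = 1/6.
Left endpoints: 0, 1/6, 1/3, 0.5, 2/3, 5/6, 1, 7/6, 4/3.
f(0) ≈ 1.0986, f(1/6) ≈ 1.1527, f(1/3) ≈ 1.2040, f(0.5) ≈ 1.2528, f(2/3) ≈ 1.2993, f(5/6) ≈ 1.3437, f(1) ≈ 1.3863, f(7/6) ≈ 1.4271, f(4/3) ≈ 1.4663.
Sum = Δs · [f(0) + f(1/6) + f(1/3) + ...].
Sum ≈ 1.9385.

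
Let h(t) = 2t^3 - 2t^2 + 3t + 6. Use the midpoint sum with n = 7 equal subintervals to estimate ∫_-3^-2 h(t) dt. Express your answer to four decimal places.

Δt = (-2 − (-3))/7 = 1/7.
Midpoints: -41/14, -39/14, -37/14, -2.5, -33/14, -31/14, -29/14.
h(-41/14) = -96277/1372, h(-39/14) = -83847/1372, h(-37/14) = -72465/1372, h(-2.5) = -45.25, h(-33/14) = -52653/1372, h(-31/14) = -44127/1372, h(-29/14) = -36457/1372.
Sum = Δt · [h(-41/14) + h(-39/14) + h(-37/14) + ...].
Sum ≈ -46.6378.

-46.6378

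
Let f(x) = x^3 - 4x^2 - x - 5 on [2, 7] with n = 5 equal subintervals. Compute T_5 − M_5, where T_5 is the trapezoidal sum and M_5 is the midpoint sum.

T_5 = 110.
M_5 = 98.125.
T_5 − M_5 = 11.875.

11.875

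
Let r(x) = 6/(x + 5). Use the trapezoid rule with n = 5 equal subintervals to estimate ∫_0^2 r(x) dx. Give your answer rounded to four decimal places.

2.0204

Δx = (2 − 0)/5 = 0.4.
r(0) = 1.2, r(0.4) = 10/9, r(0.8) = 30/29, r(1.2) = 30/31, r(1.6) = 10/11, r(2) = 6/7.
T_5 = (Δx/2)·[r(x_0) + 2r(x_1) + ... + 2r(x_{4}) + r(x_5)].
Sum ≈ 2.0204.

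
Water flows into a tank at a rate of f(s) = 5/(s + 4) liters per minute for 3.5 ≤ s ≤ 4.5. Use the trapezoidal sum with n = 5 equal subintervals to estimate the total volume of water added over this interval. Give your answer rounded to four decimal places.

0.6259

Δs = (4.5 − 3.5)/5 = 0.2.
f(3.5) = 2/3, f(3.7) = 50/77, f(3.9) = 50/79, f(4.1) = 50/81, f(4.3) = 50/83, f(4.5) = 10/17.
T_5 = (Δs/2)·[f(s_0) + 2f(s_1) + ... + 2f(s_{4}) + f(s_5)].
Sum ≈ 0.6259.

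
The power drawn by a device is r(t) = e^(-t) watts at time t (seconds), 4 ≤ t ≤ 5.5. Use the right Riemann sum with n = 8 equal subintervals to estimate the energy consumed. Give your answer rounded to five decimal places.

0.01294

Δt = (5.5 − 4)/8 = 0.1875.
Right endpoints: 4.1875, 4.375, 4.5625, 4.75, 4.9375, 5.125, 5.3125, 5.5.
r(4.1875) ≈ 0.01518, r(4.375) ≈ 0.01259, r(4.5625) ≈ 0.01044, r(4.75) ≈ 0.00865, r(4.9375) ≈ 0.00717, r(5.125) ≈ 0.00595, r(5.3125) ≈ 0.00493, r(5.5) ≈ 0.00409.
Sum = Δt · [r(4.1875) + r(4.375) + r(4.5625) + ...].
Sum ≈ 0.01294.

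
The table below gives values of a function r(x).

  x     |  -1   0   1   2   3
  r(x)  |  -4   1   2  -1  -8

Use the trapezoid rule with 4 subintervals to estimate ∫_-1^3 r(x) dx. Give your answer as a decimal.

Δx = 1.
T_4 = (1/2)·[(-4) + 2·1 + 2·2 + 2·(-1) + (-8)] = -4.

-4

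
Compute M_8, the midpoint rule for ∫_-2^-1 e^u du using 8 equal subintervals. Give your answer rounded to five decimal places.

0.23239

Δu = (-1 − (-2))/8 = 0.125.
Midpoints: -1.9375, -1.8125, -1.6875, -1.5625, -1.4375, -1.3125, -1.1875, -1.0625.
f(-1.9375) ≈ 0.14406, f(-1.8125) ≈ 0.16325, f(-1.6875) ≈ 0.18498, f(-1.5625) ≈ 0.20961, f(-1.4375) ≈ 0.23752, f(-1.3125) ≈ 0.26915, f(-1.1875) ≈ 0.30498, f(-1.0625) ≈ 0.34559.
Sum = Δu · [f(-1.9375) + f(-1.8125) + f(-1.6875) + ...].
Sum ≈ 0.23239.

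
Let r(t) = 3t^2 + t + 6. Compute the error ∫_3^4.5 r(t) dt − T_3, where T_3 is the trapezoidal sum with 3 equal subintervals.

-0.1875

Exact integral: ∫_3^4.5 r(t) dt = 78.75.
T_3 = 78.9375.
Error = 78.75 − 78.9375 = -0.1875.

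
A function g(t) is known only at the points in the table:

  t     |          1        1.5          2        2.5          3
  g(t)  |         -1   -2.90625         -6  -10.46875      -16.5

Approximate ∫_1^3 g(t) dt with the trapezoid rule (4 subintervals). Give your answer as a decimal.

Δt = 0.5.
T_4 = (0.5/2)·[(-1) + 2·(-2.90625) + 2·(-6) + 2·(-10.46875) + (-16.5)] = -14.0625.

-14.0625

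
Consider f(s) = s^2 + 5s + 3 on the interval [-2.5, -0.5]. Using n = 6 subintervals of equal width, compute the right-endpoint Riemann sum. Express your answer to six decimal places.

-3.129630

Δs = (-0.5 − (-2.5))/6 = 1/3.
Right endpoints: -13/6, -11/6, -1.5, -7/6, -5/6, -0.5.
f(-13/6) = -113/36, f(-11/6) = -101/36, f(-1.5) = -2.25, f(-7/6) = -53/36, f(-5/6) = -17/36, f(-0.5) = 0.75.
Sum = Δs · [f(-13/6) + f(-11/6) + f(-1.5) + ...].
Sum ≈ -3.129630.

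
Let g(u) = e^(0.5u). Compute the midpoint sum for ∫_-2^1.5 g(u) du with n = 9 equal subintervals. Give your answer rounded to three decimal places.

3.493

Δu = (1.5 − (-2))/9 = 7/18.
Midpoints: -65/36, -17/12, -37/36, -23/36, -0.25, 5/36, 19/36, 11/12, 47/36.
g(-65/36) ≈ 0.405, g(-17/12) ≈ 0.492, g(-37/36) ≈ 0.598, g(-23/36) ≈ 0.727, g(-0.25) ≈ 0.882, g(5/36) ≈ 1.072, g(19/36) ≈ 1.302, g(11/12) ≈ 1.581, g(47/36) ≈ 1.921.
Sum = Δu · [g(-65/36) + g(-17/12) + g(-37/36) + ...].
Sum ≈ 3.493.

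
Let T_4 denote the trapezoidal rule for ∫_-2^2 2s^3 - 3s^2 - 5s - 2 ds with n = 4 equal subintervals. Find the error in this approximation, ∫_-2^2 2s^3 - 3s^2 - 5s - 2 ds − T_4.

Exact integral: ∫_-2^2 f(s) ds = -24.
T_4 = -26.
Error = -24 − (-26) = 2.

2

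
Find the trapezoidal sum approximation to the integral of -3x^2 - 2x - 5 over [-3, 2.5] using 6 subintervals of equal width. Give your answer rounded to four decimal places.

-69.6858

Δx = (2.5 − (-3))/6 = 11/12.
f(-3) = -26, f(-25/12) = -665/48, f(-7/6) = -6.75, f(-0.25) = -4.6875, f(2/3) = -23/3, f(19/12) = -15.6875, f(2.5) = -28.75.
T_6 = (Δx/2)·[f(x_0) + 2f(x_1) + ... + 2f(x_{5}) + f(x_6)].
Sum ≈ -69.6858.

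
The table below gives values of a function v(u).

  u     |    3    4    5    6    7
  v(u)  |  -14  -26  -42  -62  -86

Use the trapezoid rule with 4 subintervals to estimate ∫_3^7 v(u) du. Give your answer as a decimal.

-180

Δu = 1.
T_4 = (1/2)·[(-14) + 2·(-26) + 2·(-42) + 2·(-62) + (-86)] = -180.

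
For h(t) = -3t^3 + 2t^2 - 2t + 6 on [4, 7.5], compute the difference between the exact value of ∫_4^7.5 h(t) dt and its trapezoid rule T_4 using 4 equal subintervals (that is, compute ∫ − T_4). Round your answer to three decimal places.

Exact integral: ∫_4^7.5 h(t) dt ≈ -1961.71354.
T_4 ≈ -1983.93262.
Error ≈ -1961.71354 − (-1983.93262) ≈ 22.219.

22.219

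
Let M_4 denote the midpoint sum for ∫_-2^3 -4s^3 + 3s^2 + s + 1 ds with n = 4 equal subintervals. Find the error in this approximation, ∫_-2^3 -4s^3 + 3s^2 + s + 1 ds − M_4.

Exact integral: ∫_-2^3 f(s) ds = -22.5.
M_4 = -20.546875.
Error = -22.5 − (-20.546875) = -1.953125.

-1.953125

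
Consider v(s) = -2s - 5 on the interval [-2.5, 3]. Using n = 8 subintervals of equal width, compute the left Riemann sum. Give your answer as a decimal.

Δs = (3 − (-2.5))/8 = 0.6875.
Left endpoints: -2.5, -1.8125, -1.125, -0.4375, 0.25, 0.9375, 1.625, 2.3125.
v(-2.5) = 0, v(-1.8125) = -1.375, v(-1.125) = -2.75, v(-0.4375) = -4.125, v(0.25) = -5.5, v(0.9375) = -6.875, v(1.625) = -8.25, v(2.3125) = -9.625.
Sum = Δs · [v(-2.5) + v(-1.8125) + v(-1.125) + ...].
Sum = -26.46875.

-26.46875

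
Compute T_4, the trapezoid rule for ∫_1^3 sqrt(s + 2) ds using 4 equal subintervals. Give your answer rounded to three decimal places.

3.988

Δs = (3 − 1)/4 = 0.5.
f(1) ≈ 1.732, f(1.5) ≈ 1.871, f(2) ≈ 2.000, f(2.5) ≈ 2.121, f(3) ≈ 2.236.
T_4 = (Δs/2)·[f(s_0) + 2f(s_1) + 2f(s_2) + 2f(s_3) + f(s_4)].
Sum ≈ 3.988.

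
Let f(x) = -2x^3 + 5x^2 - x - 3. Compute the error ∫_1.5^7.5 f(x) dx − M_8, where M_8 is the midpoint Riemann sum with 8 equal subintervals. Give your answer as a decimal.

-6.1875

Exact integral: ∫_1.5^7.5 f(x) dx = -927.
M_8 = -920.8125.
Error = -927 − (-920.8125) = -6.1875.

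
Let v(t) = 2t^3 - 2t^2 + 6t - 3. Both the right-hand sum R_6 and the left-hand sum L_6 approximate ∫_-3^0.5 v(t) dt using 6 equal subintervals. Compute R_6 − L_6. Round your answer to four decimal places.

54.1042

R_6 ≈ -70.135706.
L_6 ≈ -124.239873.
R_6 − L_6 ≈ 54.1042.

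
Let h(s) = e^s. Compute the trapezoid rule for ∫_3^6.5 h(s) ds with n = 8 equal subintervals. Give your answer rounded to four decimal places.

655.3124

Δs = (6.5 − 3)/8 = 0.4375.
h(3) ≈ 20.0855, h(3.4375) ≈ 31.1091, h(3.875) ≈ 48.1827, h(4.3125) ≈ 74.6268, h(4.75) ≈ 115.5843, h(5.1875) ≈ 179.0204, h(5.625) ≈ 277.2723, h(6.0625) ≈ 429.4477, h(6.5) ≈ 665.1416.
T_8 = (Δs/2)·[h(s_0) + 2h(s_1) + ... + 2h(s_{7}) + h(s_8)].
Sum ≈ 655.3124.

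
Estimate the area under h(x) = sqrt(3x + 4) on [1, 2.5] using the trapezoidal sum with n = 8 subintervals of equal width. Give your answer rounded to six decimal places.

4.550332

Δx = (2.5 − 1)/8 = 0.1875.
h(1) ≈ 2.645751, h(1.1875) ≈ 2.750000, h(1.375) ≈ 2.850439, h(1.5625) ≈ 2.947457, h(1.75) ≈ 3.041381, h(1.9375) ≈ 3.132491, h(2.125) ≈ 3.221025, h(2.3125) ≈ 3.307189, h(2.5) ≈ 3.391165.
T_8 = (Δx/2)·[h(x_0) + 2h(x_1) + ... + 2h(x_{7}) + h(x_8)].
Sum ≈ 4.550332.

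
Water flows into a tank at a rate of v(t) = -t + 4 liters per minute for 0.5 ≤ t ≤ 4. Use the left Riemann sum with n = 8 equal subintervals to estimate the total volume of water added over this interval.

Δt = (4 − 0.5)/8 = 0.4375.
Left endpoints: 0.5, 0.9375, 1.375, 1.8125, 2.25, 2.6875, 3.125, 3.5625.
v(0.5) = 3.5, v(0.9375) = 3.0625, v(1.375) = 2.625, v(1.8125) = 2.1875, v(2.25) = 1.75, v(2.6875) = 1.3125, v(3.125) = 0.875, v(3.5625) = 0.4375.
Sum = Δt · [v(0.5) + v(0.9375) + v(1.375) + ...].
Sum = 6.890625.

6.890625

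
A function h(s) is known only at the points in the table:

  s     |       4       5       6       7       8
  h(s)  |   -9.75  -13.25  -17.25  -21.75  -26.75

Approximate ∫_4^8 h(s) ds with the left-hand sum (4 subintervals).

Δs = 1.
Sum = 1·[(-9.75) + (-13.25) + (-17.25) + (-21.75)] = -62.

-62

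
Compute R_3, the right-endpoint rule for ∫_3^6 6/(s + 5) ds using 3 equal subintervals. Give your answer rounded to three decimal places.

Δs = (6 − 3)/3 = 1.
Right endpoints: 4, 5, 6.
f(4) = 2/3, f(5) = 0.6, f(6) = 6/11.
Sum = Δs · [f(4) + f(5) + f(6)].
Sum ≈ 1.812.

1.812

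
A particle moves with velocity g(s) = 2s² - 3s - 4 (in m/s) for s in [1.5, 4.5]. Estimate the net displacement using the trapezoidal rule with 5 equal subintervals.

19.86

Δs = (4.5 − 1.5)/5 = 0.6.
g(1.5) = -4, g(2.1) = -1.48, g(2.7) = 2.48, g(3.3) = 7.88, g(3.9) = 14.72, g(4.5) = 23.
T_5 = (Δs/2)·[g(s_0) + 2g(s_1) + ... + 2g(s_{4}) + g(s_5)].
Sum = 19.86.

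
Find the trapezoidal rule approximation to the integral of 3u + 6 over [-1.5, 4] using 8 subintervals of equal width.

53.625

Δu = (4 − (-1.5))/8 = 0.6875.
f(-1.5) = 1.5, f(-0.8125) = 3.5625, f(-0.125) = 5.625, f(0.5625) = 7.6875, f(1.25) = 9.75, f(1.9375) = 11.8125, f(2.625) = 13.875, f(3.3125) = 15.9375, f(4) = 18.
T_8 = (Δu/2)·[f(u_0) + 2f(u_1) + ... + 2f(u_{7}) + f(u_8)].
Sum = 53.625.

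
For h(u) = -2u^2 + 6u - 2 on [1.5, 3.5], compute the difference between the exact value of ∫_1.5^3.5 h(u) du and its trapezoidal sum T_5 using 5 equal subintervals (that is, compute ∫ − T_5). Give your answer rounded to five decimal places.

Exact integral: ∫_1.5^3.5 h(u) du ≈ -0.3333333.
T_5 = -0.44.
Error ≈ -0.3333333 − (-0.44) ≈ 0.10667.

0.10667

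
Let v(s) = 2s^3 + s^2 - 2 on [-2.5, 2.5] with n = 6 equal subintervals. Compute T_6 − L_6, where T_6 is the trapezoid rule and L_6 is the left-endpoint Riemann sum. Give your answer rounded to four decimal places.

T_6 ≈ 0.995370.
L_6 ≈ -25.046296.
T_6 − L_6 ≈ 26.0417.

26.0417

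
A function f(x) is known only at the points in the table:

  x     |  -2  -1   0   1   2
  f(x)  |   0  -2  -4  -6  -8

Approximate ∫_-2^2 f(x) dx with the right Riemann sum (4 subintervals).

-20

Δx = 1.
Sum = 1·[(-2) + (-4) + (-6) + (-8)] = -20.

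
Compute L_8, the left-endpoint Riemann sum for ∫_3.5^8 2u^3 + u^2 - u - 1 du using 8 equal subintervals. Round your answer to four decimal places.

Δu = (8 − 3.5)/8 = 0.5625.
Left endpoints: 3.5, 4.0625, 4.625, 5.1875, 5.75, 6.3125, 6.875, 7.4375.
f(3.5) = 93.5, f(4.0625) = 298057/2048, f(4.625) = 213.62890625, f(5.1875) = 614227/2048, f(5.75) = 406.53125, f(6.3125) = 1096933/2048, f(6.875) = 689.29296875, f(7.4375) = 1781167/2048.
Sum = Δu · [f(3.5) + f(4.0625) + f(4.625) + ...].
Sum ≈ 1830.2212.

1830.2212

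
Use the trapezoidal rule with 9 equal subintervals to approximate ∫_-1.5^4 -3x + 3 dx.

Δx = (4 − (-1.5))/9 = 11/18.
f(-1.5) = 7.5, f(-8/9) = 17/3, f(-5/18) = 23/6, f(1/3) = 2, f(17/18) = 1/6, f(14/9) = -5/3, f(13/6) = -3.5, f(25/9) = -16/3, f(61/18) = -43/6, f(4) = -9.
T_9 = (Δx/2)·[f(x_0) + 2f(x_1) + ... + 2f(x_{8}) + f(x_9)].
Sum = -4.125.

-4.125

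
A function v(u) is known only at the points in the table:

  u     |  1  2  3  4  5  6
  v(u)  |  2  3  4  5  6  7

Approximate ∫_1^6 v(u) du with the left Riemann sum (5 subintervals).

20

Δu = 1.
Sum = 1·[2 + 3 + 4 + 5 + 6] = 20.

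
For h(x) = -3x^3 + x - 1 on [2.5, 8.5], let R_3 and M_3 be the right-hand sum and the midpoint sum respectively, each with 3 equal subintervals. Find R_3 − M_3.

-2086.5

R_3 = -5846.25.
M_3 = -3759.75.
R_3 − M_3 = -2086.5.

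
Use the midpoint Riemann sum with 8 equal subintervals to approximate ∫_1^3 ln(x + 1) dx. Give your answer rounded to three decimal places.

Δx = (3 − 1)/8 = 0.25.
Midpoints: 1.125, 1.375, 1.625, 1.875, 2.125, 2.375, 2.625, 2.875.
f(1.125) ≈ 0.754, f(1.375) ≈ 0.865, f(1.625) ≈ 0.965, f(1.875) ≈ 1.056, f(2.125) ≈ 1.139, f(2.375) ≈ 1.216, f(2.625) ≈ 1.288, f(2.875) ≈ 1.355.
Sum = Δx · [f(1.125) + f(1.375) + f(1.625) + ...].
Sum ≈ 2.160.

2.160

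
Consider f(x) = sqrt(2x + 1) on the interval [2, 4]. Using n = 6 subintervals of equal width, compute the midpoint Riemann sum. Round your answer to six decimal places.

Δx = (4 − 2)/6 = 1/3.
Midpoints: 13/6, 2.5, 17/6, 19/6, 3.5, 23/6.
f(13/6) ≈ 2.309401, f(2.5) ≈ 2.449490, f(17/6) ≈ 2.581989, f(19/6) ≈ 2.708013, f(3.5) ≈ 2.828427, f(23/6) ≈ 2.943920.
Sum = Δx · [f(13/6) + f(2.5) + f(17/6) + ...].
Sum ≈ 5.273747.

5.273747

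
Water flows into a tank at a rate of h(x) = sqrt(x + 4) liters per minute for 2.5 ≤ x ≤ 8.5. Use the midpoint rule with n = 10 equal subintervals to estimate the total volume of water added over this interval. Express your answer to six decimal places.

18.415727

Δx = (8.5 − 2.5)/10 = 0.6.
Midpoints: 2.8, 3.4, 4, 4.6, 5.2, 5.8, 6.4, 7, 7.6, 8.2.
h(2.8) ≈ 2.607681, h(3.4) ≈ 2.720294, h(4) ≈ 2.828427, h(4.6) ≈ 2.932576, h(5.2) ≈ 3.033150, h(5.8) ≈ 3.130495, h(6.4) ≈ 3.224903, h(7) ≈ 3.316625, h(7.6) ≈ 3.405877, h(8.2) ≈ 3.492850.
Sum = Δx · [h(2.8) + h(3.4) + h(4) + ...].
Sum ≈ 18.415727.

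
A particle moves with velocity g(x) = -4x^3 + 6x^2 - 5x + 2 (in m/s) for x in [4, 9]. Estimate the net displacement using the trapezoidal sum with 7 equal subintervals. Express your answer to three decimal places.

Δx = (9 − 4)/7 = 5/7.
g(4) = -178, g(33/7) = -105409/343, g(38/7) = -167464/343, g(43/7) = -250219/343, g(48/7) = -356674/343, g(53/7) = -489829/343, g(58/7) = -652684/343, g(9) = -2473.
T_7 = (Δx/2)·[g(x_0) + 2g(x_1) + ... + 2g(x_{6}) + g(x_7)].
Sum ≈ -5158.112.

-5158.112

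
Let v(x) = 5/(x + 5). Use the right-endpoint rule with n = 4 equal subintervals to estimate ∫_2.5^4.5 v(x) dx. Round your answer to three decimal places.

1.148

Δx = (4.5 − 2.5)/4 = 0.5.
Right endpoints: 3, 3.5, 4, 4.5.
v(3) = 0.625, v(3.5) = 10/17, v(4) = 5/9, v(4.5) = 10/19.
Sum = Δx · [v(3) + v(3.5) + v(4) + v(4.5)].
Sum ≈ 1.148.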